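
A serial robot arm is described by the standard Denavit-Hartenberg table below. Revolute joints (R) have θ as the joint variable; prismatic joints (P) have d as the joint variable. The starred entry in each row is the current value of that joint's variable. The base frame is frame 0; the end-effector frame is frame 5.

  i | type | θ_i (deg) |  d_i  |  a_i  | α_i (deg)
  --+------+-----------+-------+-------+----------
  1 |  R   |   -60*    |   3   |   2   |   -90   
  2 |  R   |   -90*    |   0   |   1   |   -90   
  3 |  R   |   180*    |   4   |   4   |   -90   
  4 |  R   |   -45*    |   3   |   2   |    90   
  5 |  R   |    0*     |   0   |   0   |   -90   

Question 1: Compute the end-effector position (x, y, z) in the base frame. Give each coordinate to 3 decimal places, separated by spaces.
6.305 -4.921 -1.414

after link 1: o_1 = (1.0000, -1.7321, 3.0000)
after link 2: o_2 = (1.0000, -1.7321, 4.0000)
after link 3: o_3 = (3.0000, -5.1962, -0.0000)
after link 4: o_4 = (6.3052, -4.9209, -1.4142)
after link 5: o_5 = (6.3052, -4.9209, -1.4142)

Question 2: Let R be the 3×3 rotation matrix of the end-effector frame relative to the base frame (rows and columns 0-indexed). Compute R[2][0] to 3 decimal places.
End-effector x-axis (col 0 of R) = (0.3536,-0.6124,-0.7071)
R[2][0] = -0.7071

-0.707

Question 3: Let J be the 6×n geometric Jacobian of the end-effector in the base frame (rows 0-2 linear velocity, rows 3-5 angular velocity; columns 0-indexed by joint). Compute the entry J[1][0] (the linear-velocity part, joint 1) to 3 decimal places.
6.305

axis z_0 = ẑ; lever o_n−o_0 = (6.3052,-4.9209,-1.4142)
cross product → J_v[:, 0] = (4.9209,6.3052,-0.0000)
J_ω[:, 0] = z_0
entry J[1][0] = 6.3052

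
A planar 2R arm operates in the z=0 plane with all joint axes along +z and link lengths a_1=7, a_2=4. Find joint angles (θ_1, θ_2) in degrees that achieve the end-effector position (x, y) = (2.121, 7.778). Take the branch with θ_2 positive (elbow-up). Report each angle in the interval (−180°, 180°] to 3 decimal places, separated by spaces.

cos θ_2 = (64.9959−7²−4²)/(2·7·4) = -0.0001; θ_2 = 90.0042° (elbow-up)
β = atan2(7.7780,2.1210) = 74.7468°; ψ = atan2(4.0000,6.9997) = 29.7459°
θ_1 = β − ψ = 45.0008°

45.001 90.004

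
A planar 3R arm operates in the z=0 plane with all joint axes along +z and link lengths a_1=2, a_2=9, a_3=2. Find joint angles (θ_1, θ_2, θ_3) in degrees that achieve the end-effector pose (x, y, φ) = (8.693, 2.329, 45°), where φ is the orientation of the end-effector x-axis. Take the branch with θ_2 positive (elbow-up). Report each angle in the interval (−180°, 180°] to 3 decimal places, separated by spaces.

wrist centre = target − a_3·(cos φ, sin φ) = (7.2788, 0.9148)
cos θ_2 = (53.8176−2²−9²)/(2·2·9) = -0.8662; θ_2 = 150.0176° (elbow-up)
β = atan2(0.9148,7.2788) = 7.1633°; ψ = atan2(4.4976,-5.7956) = 142.1872°
θ_1 = β − ψ = -135.0239°
θ_3 = φ − θ_1 − θ_2 = 30.0063° (wrapped to (-180°,180°])

-135.024 150.018 30.006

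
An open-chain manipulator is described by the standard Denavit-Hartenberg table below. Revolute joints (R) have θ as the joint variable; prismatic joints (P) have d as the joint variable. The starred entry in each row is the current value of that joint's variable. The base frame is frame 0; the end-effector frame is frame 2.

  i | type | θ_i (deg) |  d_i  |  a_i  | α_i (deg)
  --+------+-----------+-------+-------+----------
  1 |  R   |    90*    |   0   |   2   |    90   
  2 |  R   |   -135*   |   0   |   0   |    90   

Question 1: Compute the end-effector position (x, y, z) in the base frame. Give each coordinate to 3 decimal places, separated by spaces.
0.000 2.000 0.000

after link 1: o_1 = (0.0000, 2.0000, 0.0000)
after link 2: o_2 = (0.0000, 2.0000, 0.0000)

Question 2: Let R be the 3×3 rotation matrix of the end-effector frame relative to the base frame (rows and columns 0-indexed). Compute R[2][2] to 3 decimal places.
0.707

End-effector z-axis (col 2 of R) = (-0.0000,-0.7071,0.7071)
R[2][2] = 0.7071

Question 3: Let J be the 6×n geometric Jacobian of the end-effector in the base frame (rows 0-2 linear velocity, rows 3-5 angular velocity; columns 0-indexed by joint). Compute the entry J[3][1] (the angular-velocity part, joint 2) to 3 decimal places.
axis z_1 = (1.0000,-0.0000,0.0000); lever o_n−o_1 = (0.0000,0.0000,0.0000)
cross product → J_v[:, 1] = (-0.0000,0.0000,0.0000)
J_ω[:, 1] = z_1
entry J[3][1] = 1.0000

1.000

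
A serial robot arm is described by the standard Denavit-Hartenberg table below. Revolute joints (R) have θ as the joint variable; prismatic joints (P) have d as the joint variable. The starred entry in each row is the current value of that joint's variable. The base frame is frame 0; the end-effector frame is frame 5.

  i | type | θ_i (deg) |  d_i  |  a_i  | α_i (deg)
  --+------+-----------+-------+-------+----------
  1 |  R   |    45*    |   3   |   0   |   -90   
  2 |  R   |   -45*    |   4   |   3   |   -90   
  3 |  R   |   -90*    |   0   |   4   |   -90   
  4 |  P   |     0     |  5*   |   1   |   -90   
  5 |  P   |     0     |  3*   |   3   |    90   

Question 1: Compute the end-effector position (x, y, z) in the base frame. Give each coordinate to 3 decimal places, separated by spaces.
after link 1: o_1 = (0.0000, 0.0000, 3.0000)
after link 2: o_2 = (-1.3284, 4.3284, 5.1213)
after link 3: o_3 = (-4.1569, 7.1569, 5.1213)
after link 4: o_4 = (-2.3640, 10.3640, 8.6569)
after link 5: o_5 = (-5.9853, 10.9853, 10.7782)

-5.985 10.985 10.778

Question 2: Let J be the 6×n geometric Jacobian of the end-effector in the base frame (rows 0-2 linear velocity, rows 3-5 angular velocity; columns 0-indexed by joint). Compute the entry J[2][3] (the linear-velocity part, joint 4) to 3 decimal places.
0.707

prismatic axis z_3 = (0.5000,0.5000,0.7071)
J_v[:, 3] = z_3; J_ω[:, 3] = (0,0,0)
entry J[2][3] = 0.7071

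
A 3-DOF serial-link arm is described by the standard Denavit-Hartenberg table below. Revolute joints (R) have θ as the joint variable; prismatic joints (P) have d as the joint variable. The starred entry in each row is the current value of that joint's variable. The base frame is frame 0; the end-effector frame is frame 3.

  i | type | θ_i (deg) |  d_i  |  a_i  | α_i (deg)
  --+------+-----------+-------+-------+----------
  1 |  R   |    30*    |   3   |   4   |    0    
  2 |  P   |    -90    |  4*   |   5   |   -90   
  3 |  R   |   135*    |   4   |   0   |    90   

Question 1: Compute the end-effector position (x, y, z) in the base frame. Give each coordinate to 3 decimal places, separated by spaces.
after link 1: o_1 = (3.4641, 2.0000, 3.0000)
after link 2: o_2 = (5.9641, -2.3301, 7.0000)
after link 3: o_3 = (9.4282, -0.3301, 7.0000)

9.428 -0.330 7.000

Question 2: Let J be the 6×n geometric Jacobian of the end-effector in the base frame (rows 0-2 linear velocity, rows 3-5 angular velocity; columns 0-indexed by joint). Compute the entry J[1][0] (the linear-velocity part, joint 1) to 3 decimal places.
9.428

axis z_0 = ẑ; lever o_n−o_0 = (9.4282,-0.3301,7.0000)
cross product → J_v[:, 0] = (0.3301,9.4282,-0.0000)
J_ω[:, 0] = z_0
entry J[1][0] = 9.4282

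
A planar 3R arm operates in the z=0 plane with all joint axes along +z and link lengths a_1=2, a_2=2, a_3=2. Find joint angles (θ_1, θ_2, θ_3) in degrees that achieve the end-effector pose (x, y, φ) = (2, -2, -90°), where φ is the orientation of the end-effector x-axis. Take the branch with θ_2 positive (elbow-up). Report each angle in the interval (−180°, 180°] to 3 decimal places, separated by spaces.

wrist centre = target − a_3·(cos φ, sin φ) = (2.0000, 0.0000)
cos θ_2 = (4.0000−2²−2²)/(2·2·2) = -0.5000; θ_2 = 120.0000° (elbow-up)
β = atan2(0.0000,2.0000) = 0.0000°; ψ = atan2(1.7321,1.0000) = 60.0000°
θ_1 = β − ψ = -60.0000°
θ_3 = φ − θ_1 − θ_2 = -150.0000° (wrapped to (-180°,180°])

-60.000 120.000 -150.000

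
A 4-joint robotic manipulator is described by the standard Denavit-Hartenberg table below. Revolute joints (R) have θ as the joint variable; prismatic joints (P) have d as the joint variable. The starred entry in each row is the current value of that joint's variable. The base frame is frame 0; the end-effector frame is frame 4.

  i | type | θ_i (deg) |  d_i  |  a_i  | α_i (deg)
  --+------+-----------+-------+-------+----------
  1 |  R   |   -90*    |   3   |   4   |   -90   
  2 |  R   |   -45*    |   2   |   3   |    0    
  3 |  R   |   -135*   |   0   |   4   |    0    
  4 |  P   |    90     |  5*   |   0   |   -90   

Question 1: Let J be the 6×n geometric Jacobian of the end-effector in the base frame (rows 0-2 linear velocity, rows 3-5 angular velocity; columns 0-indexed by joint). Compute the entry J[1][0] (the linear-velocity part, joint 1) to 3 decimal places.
7.000

axis z_0 = ẑ; lever o_n−o_0 = (7.0000,-2.1213,5.1213)
cross product → J_v[:, 0] = (2.1213,7.0000,-0.0000)
J_ω[:, 0] = z_0
entry J[1][0] = 7.0000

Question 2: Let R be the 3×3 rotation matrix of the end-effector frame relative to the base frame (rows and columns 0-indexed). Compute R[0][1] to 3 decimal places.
-1.000

End-effector y-axis (col 1 of R) = (-1.0000,-0.0000,-0.0000)
R[0][1] = -1.0000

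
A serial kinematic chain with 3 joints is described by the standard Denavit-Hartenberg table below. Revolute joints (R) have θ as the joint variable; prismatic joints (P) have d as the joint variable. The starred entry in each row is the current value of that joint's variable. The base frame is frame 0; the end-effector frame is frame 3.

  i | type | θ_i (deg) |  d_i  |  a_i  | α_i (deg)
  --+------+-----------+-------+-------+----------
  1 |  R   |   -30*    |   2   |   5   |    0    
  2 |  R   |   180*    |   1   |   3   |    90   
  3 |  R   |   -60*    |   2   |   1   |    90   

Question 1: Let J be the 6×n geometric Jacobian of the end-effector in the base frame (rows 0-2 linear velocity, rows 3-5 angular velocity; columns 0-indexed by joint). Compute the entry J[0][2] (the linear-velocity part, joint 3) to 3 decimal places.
axis z_2 = (0.5000,0.8660,0.0000); lever o_n−o_2 = (0.5670,1.9821,-0.8660)
cross product → J_v[:, 2] = (-0.7500,0.4330,0.5000)
J_ω[:, 2] = z_2
entry J[0][2] = -0.7500

-0.750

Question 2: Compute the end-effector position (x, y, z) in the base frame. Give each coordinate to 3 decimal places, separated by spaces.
after link 1: o_1 = (4.3301, -2.5000, 2.0000)
after link 2: o_2 = (1.7321, -1.0000, 3.0000)
after link 3: o_3 = (2.2990, 0.9821, 2.1340)

2.299 0.982 2.134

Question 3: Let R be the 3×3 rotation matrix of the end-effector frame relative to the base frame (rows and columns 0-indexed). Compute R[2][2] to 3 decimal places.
End-effector z-axis (col 2 of R) = (0.7500,-0.4330,-0.5000)
R[2][2] = -0.5000

-0.500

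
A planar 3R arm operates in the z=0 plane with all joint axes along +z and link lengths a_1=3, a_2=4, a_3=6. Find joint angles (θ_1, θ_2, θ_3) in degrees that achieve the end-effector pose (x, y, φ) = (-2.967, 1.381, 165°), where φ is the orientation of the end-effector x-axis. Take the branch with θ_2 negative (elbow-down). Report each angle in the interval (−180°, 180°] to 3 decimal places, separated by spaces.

wrist centre = target − a_3·(cos φ, sin φ) = (2.8286, -0.1719)
cos θ_2 = (8.0303−3²−4²)/(2·3·4) = -0.7071; θ_2 = -134.9972° (elbow-down)
β = atan2(-0.1719,2.8286) = -3.4781°; ψ = atan2(-2.8286,0.1717) = -86.5260°
θ_1 = β − ψ = 83.0480°
θ_3 = φ − θ_1 − θ_2 = -143.0508° (wrapped to (-180°,180°])

83.048 -134.997 -143.051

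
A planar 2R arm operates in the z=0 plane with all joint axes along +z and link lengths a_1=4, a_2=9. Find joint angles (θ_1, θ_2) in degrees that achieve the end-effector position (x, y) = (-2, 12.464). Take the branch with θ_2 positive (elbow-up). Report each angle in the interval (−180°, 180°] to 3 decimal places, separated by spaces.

cos θ_2 = (159.3513−4²−9²)/(2·4·9) = 0.8660; θ_2 = 30.0040° (elbow-up)
β = atan2(12.4640,-2.0000) = 99.1161°; ψ = atan2(4.5005,11.7939) = 20.8868°
θ_1 = β − ψ = 78.2293°

78.229 30.004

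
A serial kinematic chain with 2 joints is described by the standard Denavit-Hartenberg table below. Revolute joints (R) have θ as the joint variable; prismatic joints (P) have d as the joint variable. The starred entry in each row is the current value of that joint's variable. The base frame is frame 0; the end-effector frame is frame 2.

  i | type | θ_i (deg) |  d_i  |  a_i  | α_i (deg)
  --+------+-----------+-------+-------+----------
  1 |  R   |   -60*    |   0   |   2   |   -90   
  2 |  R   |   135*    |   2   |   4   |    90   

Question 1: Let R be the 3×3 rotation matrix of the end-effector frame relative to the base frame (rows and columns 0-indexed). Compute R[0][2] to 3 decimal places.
0.354

End-effector z-axis (col 2 of R) = (0.3536,-0.6124,-0.7071)
R[0][2] = 0.3536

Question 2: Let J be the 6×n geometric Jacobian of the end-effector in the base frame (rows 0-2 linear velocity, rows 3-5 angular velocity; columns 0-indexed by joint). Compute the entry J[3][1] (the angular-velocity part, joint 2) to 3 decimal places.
axis z_1 = (0.8660,0.5000,0.0000); lever o_n−o_1 = (0.3178,3.4495,-2.8284)
cross product → J_v[:, 1] = (-1.4142,2.4495,2.8284)
J_ω[:, 1] = z_1
entry J[3][1] = 0.8660

0.866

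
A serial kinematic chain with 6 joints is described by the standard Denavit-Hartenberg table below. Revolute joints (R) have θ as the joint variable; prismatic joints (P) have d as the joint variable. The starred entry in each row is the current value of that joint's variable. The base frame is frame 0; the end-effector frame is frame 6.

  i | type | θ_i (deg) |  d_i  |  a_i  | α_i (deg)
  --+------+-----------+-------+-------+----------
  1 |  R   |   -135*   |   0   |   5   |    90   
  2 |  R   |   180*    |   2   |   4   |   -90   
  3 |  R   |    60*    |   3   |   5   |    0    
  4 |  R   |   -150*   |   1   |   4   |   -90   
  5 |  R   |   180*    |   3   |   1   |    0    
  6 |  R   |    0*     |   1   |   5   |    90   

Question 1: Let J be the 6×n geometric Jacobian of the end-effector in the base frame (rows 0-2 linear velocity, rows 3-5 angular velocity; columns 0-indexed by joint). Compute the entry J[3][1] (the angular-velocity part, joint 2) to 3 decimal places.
-0.707

axis z_1 = (-0.7071,0.7071,0.0000); lever o_n−o_1 = (10.4865,4.3628,-4.0000)
cross product → J_v[:, 1] = (-2.8284,-2.8284,-10.5000)
J_ω[:, 1] = z_1
entry J[3][1] = -0.7071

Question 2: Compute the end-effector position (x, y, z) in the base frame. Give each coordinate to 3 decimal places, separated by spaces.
6.951 0.827 -4.000

after link 1: o_1 = (-3.5355, -3.5355, 0.0000)
after link 2: o_2 = (-2.1213, 0.7071, 0.0000)
after link 3: o_3 = (2.7083, -0.5870, -3.0000)
after link 4: o_4 = (-0.1201, 2.2414, -4.0000)
after link 5: o_5 = (2.7083, 3.6557, -4.0000)
after link 6: o_6 = (6.9509, 0.8272, -4.0000)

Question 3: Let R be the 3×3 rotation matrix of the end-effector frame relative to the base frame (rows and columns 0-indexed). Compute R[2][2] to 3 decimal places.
End-effector z-axis (col 2 of R) = (-0.0000,0.0000,1.0000)
R[2][2] = 1.0000

1.000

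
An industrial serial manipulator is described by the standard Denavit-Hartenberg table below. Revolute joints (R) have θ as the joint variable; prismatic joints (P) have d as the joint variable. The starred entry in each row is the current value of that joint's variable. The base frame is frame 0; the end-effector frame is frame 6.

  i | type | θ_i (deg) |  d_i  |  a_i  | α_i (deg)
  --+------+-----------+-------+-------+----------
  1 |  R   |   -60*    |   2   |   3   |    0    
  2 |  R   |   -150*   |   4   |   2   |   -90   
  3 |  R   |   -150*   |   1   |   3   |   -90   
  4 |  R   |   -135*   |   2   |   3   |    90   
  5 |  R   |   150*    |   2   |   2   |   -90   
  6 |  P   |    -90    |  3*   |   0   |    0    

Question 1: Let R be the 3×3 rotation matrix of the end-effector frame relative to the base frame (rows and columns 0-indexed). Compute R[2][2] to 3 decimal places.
End-effector z-axis (col 2 of R) = (0.8169,-0.0634,-0.5732)
R[2][2] = -0.5732

-0.573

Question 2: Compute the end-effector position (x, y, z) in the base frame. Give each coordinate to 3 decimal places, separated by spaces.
1.195 -1.754 7.223

after link 1: o_1 = (1.5000, -2.5981, 2.0000)
after link 2: o_2 = (-0.2321, -1.5981, 6.0000)
after link 3: o_3 = (1.5179, -3.7631, 7.5000)
after link 4: o_4 = (-1.9997, -4.1817, 8.1714)
after link 5: o_5 = (-1.2554, -1.5643, 8.9427)
after link 6: o_6 = (1.1955, -1.7545, 7.2230)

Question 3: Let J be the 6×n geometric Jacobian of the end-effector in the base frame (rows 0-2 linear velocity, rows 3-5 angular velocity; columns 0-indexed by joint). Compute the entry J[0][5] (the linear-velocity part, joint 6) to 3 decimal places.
0.817

prismatic axis z_5 = (0.8169,-0.0634,-0.5732)
J_v[:, 5] = z_5; J_ω[:, 5] = (0,0,0)
entry J[0][5] = 0.8169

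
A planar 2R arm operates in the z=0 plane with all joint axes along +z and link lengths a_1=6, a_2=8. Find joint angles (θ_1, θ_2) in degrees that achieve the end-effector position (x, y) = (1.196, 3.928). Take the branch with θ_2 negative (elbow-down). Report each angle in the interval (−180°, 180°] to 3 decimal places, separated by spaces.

176.133 -150.002

cos θ_2 = (16.8596−6²−8²)/(2·6·8) = -0.8660; θ_2 = -150.0023° (elbow-down)
β = atan2(3.9280,1.1960) = 73.0655°; ψ = atan2(-3.9997,-0.9284) = -103.0674°
θ_1 = β − ψ = 176.1329°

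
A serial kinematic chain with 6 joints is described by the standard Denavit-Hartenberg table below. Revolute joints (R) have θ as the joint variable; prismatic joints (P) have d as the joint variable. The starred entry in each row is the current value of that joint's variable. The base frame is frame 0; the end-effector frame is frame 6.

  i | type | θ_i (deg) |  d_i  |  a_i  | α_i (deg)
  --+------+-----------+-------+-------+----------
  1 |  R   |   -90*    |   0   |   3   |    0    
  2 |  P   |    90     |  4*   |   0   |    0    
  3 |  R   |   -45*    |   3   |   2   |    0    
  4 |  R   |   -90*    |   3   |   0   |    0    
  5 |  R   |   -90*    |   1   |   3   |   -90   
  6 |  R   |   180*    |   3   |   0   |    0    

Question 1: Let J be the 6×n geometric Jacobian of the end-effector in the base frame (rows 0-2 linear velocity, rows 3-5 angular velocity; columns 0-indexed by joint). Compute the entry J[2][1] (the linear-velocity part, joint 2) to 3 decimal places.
prismatic axis z_1 = (0.0000,0.0000,1.0000)
J_v[:, 1] = z_1; J_ω[:, 1] = (0,0,0)
entry J[2][1] = 1.0000

1.000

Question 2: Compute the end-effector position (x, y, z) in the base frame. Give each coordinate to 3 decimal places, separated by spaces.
after link 1: o_1 = (0.0000, -3.0000, 0.0000)
after link 2: o_2 = (0.0000, -3.0000, 4.0000)
after link 3: o_3 = (1.4142, -4.4142, 7.0000)
after link 4: o_4 = (1.4142, -4.4142, 10.0000)
after link 5: o_5 = (-0.7071, -2.2929, 11.0000)
after link 6: o_6 = (-2.8284, -4.4142, 11.0000)

-2.828 -4.414 11.000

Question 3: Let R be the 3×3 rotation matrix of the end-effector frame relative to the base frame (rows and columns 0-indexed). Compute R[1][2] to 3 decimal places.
-0.707

End-effector z-axis (col 2 of R) = (-0.7071,-0.7071,0.0000)
R[1][2] = -0.7071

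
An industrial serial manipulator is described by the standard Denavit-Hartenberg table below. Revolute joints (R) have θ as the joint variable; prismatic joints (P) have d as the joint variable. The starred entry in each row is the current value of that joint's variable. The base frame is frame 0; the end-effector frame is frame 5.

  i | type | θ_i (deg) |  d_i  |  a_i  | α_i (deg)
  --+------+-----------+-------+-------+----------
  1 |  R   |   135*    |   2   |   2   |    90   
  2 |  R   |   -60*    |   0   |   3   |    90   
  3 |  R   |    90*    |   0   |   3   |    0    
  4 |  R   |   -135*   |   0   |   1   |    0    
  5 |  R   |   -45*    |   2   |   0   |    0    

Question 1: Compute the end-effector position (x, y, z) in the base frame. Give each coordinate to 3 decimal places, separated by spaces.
after link 1: o_1 = (-1.4142, 1.4142, 2.0000)
after link 2: o_2 = (-2.4749, 2.4749, -0.5981)
after link 3: o_3 = (-0.3536, 4.5962, -0.5981)
after link 4: o_4 = (-1.1036, 4.3462, -1.2104)
after link 5: o_5 = (0.1212, 3.1214, -2.2104)

0.121 3.121 -2.210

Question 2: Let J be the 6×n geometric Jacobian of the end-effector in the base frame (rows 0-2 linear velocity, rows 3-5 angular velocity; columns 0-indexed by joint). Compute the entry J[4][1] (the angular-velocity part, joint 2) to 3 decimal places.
0.707

axis z_1 = (0.7071,0.7071,0.0000); lever o_n−o_1 = (1.5354,1.7072,-4.2104)
cross product → J_v[:, 1] = (-2.9772,2.9772,0.1215)
J_ω[:, 1] = z_1
entry J[4][1] = 0.7071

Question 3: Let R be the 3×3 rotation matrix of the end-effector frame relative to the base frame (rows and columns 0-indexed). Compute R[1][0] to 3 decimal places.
-0.707

End-effector x-axis (col 0 of R) = (-0.7071,-0.7071,-0.0000)
R[1][0] = -0.7071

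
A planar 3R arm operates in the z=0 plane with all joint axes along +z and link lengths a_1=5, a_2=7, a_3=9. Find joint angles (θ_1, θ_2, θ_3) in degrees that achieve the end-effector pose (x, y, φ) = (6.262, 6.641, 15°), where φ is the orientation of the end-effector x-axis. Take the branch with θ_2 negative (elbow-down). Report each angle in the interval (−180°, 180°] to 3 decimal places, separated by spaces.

wrist centre = target − a_3·(cos φ, sin φ) = (-2.4313, 4.3116)
cos θ_2 = (24.5015−5²−7²)/(2·5·7) = -0.7071; θ_2 = -135.0012° (elbow-down)
β = atan2(4.3116,-2.4313) = 119.4187°; ψ = atan2(-4.9496,0.0502) = -89.4195°
θ_1 = β − ψ = 208.8382°
θ_3 = φ − θ_1 − θ_2 = -58.8370° (wrapped to (-180°,180°])

-151.162 -135.001 -58.837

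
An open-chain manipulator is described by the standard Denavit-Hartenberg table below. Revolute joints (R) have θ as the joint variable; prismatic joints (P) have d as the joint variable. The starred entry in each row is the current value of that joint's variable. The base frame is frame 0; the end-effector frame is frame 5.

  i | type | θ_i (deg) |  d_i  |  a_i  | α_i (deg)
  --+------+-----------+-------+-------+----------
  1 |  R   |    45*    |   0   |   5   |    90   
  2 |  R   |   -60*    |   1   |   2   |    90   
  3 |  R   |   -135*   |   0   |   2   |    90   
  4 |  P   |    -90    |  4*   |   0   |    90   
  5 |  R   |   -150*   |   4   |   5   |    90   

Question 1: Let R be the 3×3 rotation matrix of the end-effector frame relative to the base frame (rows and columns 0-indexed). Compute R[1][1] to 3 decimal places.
End-effector y-axis (col 1 of R) = (0.7500,-0.2500,-0.6124)
R[1][1] = -0.2500

-0.250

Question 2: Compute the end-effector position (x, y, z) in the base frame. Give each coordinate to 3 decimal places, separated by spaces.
4.173 -0.741 -4.203

after link 1: o_1 = (3.5355, 3.5355, 0.0000)
after link 2: o_2 = (4.9497, 3.5355, -1.7321)
after link 3: o_3 = (3.4497, 4.0355, -0.5073)
after link 4: o_4 = (4.4497, 1.0355, 1.9422)
after link 5: o_5 = (4.1731, -0.7411, -4.2033)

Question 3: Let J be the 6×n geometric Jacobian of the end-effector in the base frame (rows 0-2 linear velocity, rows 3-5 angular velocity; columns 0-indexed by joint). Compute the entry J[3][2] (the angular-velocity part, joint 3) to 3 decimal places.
-0.612

axis z_2 = (-0.6124,-0.6124,-0.5000); lever o_n−o_2 = (-0.7767,-4.2767,-2.4712)
cross product → J_v[:, 2] = (-0.6250,-1.1250,2.1433)
J_ω[:, 2] = z_2
entry J[3][2] = -0.6124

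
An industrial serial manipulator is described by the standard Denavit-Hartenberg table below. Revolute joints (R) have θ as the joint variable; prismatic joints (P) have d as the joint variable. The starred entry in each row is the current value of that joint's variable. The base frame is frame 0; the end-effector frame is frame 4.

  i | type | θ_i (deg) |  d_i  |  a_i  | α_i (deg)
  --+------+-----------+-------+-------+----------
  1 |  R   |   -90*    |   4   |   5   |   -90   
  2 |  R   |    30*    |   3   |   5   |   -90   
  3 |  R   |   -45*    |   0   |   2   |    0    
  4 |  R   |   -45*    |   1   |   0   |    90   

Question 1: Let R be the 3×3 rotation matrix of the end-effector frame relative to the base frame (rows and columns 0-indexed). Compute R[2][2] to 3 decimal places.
End-effector z-axis (col 2 of R) = (0.0000,0.8660,0.5000)
R[2][2] = 0.5000

0.500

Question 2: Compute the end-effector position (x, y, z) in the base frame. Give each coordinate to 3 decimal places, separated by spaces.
4.414 -10.055 -0.073

after link 1: o_1 = (0.0000, -5.0000, 4.0000)
after link 2: o_2 = (3.0000, -9.3301, 1.5000)
after link 3: o_3 = (4.4142, -10.5549, 0.7929)
after link 4: o_4 = (4.4142, -10.0549, -0.0731)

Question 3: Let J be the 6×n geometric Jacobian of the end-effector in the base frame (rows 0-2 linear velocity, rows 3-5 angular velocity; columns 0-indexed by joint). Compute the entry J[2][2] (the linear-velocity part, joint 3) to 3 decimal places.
-0.707

axis z_2 = (0.0000,0.5000,-0.8660); lever o_n−o_2 = (1.4142,-0.7247,-1.5731)
cross product → J_v[:, 2] = (-1.4142,-1.2247,-0.7071)
J_ω[:, 2] = z_2
entry J[2][2] = -0.7071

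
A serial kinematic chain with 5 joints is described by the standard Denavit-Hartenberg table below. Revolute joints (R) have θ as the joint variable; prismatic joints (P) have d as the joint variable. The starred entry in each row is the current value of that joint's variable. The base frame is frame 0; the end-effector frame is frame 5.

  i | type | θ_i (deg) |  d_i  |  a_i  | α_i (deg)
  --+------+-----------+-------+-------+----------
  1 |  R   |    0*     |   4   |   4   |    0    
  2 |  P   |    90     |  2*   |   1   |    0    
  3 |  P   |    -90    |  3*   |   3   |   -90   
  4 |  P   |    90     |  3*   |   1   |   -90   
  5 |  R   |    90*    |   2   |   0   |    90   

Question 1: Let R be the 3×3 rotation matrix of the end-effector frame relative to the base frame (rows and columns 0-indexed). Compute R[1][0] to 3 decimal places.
-1.000

End-effector x-axis (col 0 of R) = (-0.0000,-1.0000,-0.0000)
R[1][0] = -1.0000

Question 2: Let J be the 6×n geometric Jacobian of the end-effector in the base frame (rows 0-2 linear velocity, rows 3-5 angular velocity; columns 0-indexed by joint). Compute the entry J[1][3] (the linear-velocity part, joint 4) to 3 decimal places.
prismatic axis z_3 = (0.0000,1.0000,0.0000)
J_v[:, 3] = z_3; J_ω[:, 3] = (0,0,0)
entry J[1][3] = 1.0000

1.000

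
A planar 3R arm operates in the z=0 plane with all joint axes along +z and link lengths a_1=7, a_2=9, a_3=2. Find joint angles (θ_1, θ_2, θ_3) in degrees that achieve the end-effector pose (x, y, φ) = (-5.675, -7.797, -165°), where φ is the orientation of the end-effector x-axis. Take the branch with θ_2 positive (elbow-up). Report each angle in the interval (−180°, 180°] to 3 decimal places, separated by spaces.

170.571 120.000 -95.571

wrist centre = target − a_3·(cos φ, sin φ) = (-3.7431, -7.2794)
cos θ_2 = (67.0003−7²−9²)/(2·7·9) = -0.5000; θ_2 = 119.9999° (elbow-up)
β = atan2(-7.2794,-3.7431) = -117.2129°; ψ = atan2(7.7942,2.5000) = 72.2162°
θ_1 = β − ψ = -189.4291°
θ_3 = φ − θ_1 − θ_2 = -95.5708° (wrapped to (-180°,180°])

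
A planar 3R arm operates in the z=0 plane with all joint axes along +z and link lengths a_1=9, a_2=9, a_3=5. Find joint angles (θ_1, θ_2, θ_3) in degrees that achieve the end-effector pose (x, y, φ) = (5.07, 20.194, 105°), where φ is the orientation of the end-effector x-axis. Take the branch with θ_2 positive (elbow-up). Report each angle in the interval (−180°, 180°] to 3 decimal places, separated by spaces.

45.004 44.993 15.003

wrist centre = target − a_3·(cos φ, sin φ) = (6.3641, 15.3644)
cos θ_2 = (276.5656−9²−9²)/(2·9·9) = 0.7072; θ_2 = 44.9928° (elbow-up)
β = atan2(15.3644,6.3641) = 67.5001°; ψ = atan2(6.3632,15.3648) = 22.4964°
θ_1 = β − ψ = 45.0037°
θ_3 = φ − θ_1 − θ_2 = 15.0035° (wrapped to (-180°,180°])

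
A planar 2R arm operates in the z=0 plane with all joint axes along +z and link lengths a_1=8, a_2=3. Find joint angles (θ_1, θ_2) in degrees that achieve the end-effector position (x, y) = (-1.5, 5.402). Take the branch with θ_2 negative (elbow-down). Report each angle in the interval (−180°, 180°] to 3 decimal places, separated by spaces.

121.038 -149.998

cos θ_2 = (31.4316−8²−3²)/(2·8·3) = -0.8660; θ_2 = -149.9980° (elbow-down)
β = atan2(5.4020,-1.5000) = 105.5186°; ψ = atan2(-1.5001,5.4020) = -15.5196°
θ_1 = β − ψ = 121.0382°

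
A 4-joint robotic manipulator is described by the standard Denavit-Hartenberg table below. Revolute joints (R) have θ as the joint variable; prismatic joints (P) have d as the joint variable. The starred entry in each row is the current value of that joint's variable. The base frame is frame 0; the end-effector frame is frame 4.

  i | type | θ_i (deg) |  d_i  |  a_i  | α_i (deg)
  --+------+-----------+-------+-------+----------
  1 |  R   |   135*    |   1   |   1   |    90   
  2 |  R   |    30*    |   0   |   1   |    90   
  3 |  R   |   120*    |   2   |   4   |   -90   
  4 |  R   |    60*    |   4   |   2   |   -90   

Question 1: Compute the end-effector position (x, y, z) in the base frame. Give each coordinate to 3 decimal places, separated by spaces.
after link 1: o_1 = (-0.7071, 0.7071, 1.0000)
after link 2: o_2 = (-1.3195, 1.3195, 1.5000)
after link 3: o_3 = (1.6476, 3.2513, -1.2321)
after link 4: o_4 = (3.8857, -0.5904, -1.7141)

3.886 -0.590 -1.714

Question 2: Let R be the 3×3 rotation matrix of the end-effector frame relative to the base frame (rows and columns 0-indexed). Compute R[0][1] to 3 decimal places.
-0.177

End-effector y-axis (col 1 of R) = (-0.1768,0.8839,0.4330)
R[0][1] = -0.1768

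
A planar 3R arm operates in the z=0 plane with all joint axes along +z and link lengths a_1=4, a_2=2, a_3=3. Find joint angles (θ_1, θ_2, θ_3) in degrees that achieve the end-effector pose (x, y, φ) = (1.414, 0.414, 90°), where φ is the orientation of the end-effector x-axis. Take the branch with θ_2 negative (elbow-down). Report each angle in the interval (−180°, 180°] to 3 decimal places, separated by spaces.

wrist centre = target − a_3·(cos φ, sin φ) = (1.4140, -2.5860)
cos θ_2 = (8.6868−4²−2²)/(2·4·2) = -0.7071; θ_2 = -134.9975° (elbow-down)
β = atan2(-2.5860,1.4140) = -61.3306°; ψ = atan2(-1.4143,2.5858) = -28.6755°
θ_1 = β − ψ = -32.6551°
θ_3 = φ − θ_1 − θ_2 = -102.3475° (wrapped to (-180°,180°])

-32.655 -134.997 -102.347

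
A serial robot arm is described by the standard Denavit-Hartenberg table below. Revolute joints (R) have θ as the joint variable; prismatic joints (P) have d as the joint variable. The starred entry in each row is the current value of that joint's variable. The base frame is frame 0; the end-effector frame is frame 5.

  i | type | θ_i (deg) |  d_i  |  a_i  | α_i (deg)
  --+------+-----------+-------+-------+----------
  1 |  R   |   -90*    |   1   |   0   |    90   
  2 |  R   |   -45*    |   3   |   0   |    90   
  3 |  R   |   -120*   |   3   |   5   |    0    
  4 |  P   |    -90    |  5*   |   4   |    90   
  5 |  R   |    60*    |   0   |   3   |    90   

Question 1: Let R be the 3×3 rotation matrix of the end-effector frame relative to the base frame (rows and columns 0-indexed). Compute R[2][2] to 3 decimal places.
End-effector z-axis (col 2 of R) = (-0.4330,0.1768,0.8839)
R[2][2] = 0.8839

0.884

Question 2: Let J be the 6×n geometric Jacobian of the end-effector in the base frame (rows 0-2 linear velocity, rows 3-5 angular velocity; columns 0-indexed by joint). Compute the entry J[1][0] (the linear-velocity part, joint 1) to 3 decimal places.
axis z_0 = ẑ; lever o_n−o_0 = (-1.4199,12.6298,-1.3582)
cross product → J_v[:, 0] = (-12.6298,-1.4199,0.0000)
J_ω[:, 0] = z_0
entry J[1][0] = -1.4199

-1.420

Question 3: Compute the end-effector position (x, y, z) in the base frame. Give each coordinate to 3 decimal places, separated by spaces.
-1.420 12.630 -1.358

after link 1: o_1 = (0.0000, 0.0000, 1.0000)
after link 2: o_2 = (-3.0000, -0.0000, 1.0000)
after link 3: o_3 = (1.3301, 3.8891, 0.6464)
after link 4: o_4 = (-0.6699, 9.8741, -0.4396)
after link 5: o_5 = (-1.4199, 12.6298, -1.3582)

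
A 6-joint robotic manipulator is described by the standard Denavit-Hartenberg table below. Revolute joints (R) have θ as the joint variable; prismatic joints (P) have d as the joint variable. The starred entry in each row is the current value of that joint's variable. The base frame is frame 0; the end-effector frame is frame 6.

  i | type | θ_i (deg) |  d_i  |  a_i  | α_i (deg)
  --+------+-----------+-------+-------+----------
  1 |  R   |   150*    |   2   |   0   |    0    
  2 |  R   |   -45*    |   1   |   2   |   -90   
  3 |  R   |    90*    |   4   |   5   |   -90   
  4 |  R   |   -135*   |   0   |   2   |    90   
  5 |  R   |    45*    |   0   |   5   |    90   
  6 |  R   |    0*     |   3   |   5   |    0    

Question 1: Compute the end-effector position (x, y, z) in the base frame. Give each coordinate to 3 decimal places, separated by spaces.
-10.745 -5.933 5.914

after link 1: o_1 = (0.0000, 0.0000, 2.0000)
after link 2: o_2 = (-0.5176, 1.9319, 3.0000)
after link 3: o_3 = (-4.3813, 0.8966, -2.0000)
after link 4: o_4 = (-5.7474, 0.5306, -0.5858)
after link 5: o_5 = (-7.2471, -3.5316, 1.9142)
after link 6: o_6 = (-10.7448, -5.9329, 5.9142)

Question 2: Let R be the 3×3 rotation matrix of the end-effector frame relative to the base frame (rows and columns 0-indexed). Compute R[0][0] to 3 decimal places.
-0.300

End-effector x-axis (col 0 of R) = (-0.3000,-0.8124,0.5000)
R[0][0] = -0.3000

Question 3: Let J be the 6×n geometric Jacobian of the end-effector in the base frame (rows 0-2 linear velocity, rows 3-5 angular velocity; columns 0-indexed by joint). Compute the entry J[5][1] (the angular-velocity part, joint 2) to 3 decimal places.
axis z_1 = (0.0000,0.0000,1.0000); lever o_n−o_1 = (-10.7448,-5.9329,3.9142)
cross product → J_v[:, 1] = (5.9329,-10.7448,0.0000)
J_ω[:, 1] = z_1
entry J[5][1] = 1.0000

1.000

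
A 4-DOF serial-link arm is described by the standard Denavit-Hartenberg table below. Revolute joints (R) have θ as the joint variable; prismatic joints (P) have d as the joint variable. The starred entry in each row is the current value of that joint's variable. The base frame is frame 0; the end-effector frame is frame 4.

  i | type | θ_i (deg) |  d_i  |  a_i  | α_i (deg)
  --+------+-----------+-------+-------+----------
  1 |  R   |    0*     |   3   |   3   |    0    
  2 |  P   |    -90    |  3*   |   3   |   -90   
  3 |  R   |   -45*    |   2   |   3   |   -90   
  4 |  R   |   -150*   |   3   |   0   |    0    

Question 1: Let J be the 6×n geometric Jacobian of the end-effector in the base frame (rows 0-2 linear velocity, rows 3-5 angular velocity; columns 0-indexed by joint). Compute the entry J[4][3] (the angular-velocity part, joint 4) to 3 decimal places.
-0.707

axis z_3 = (0.0000,-0.7071,-0.7071); lever o_n−o_3 = (0.0000,-2.1213,-2.1213)
cross product → J_v[:, 3] = (-0.0000,0.0000,-0.0000)
J_ω[:, 3] = z_3
entry J[4][3] = -0.7071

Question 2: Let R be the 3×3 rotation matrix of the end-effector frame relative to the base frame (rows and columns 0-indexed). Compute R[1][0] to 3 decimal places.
End-effector x-axis (col 0 of R) = (0.5000,0.6124,-0.6124)
R[1][0] = 0.6124

0.612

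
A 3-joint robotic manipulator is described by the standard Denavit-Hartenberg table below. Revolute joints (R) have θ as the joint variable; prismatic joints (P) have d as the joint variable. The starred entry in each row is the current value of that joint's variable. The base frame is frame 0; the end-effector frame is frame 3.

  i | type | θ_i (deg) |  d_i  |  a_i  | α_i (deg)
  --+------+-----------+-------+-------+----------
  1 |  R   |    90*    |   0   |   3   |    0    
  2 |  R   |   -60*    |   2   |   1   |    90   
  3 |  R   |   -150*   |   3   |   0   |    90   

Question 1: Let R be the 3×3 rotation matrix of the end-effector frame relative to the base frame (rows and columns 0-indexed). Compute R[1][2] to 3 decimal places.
End-effector z-axis (col 2 of R) = (-0.4330,-0.2500,0.8660)
R[1][2] = -0.2500

-0.250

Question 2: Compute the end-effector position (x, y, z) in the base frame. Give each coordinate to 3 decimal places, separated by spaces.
after link 1: o_1 = (0.0000, 3.0000, 0.0000)
after link 2: o_2 = (0.8660, 3.5000, 2.0000)
after link 3: o_3 = (2.3660, 0.9019, 2.0000)

2.366 0.902 2.000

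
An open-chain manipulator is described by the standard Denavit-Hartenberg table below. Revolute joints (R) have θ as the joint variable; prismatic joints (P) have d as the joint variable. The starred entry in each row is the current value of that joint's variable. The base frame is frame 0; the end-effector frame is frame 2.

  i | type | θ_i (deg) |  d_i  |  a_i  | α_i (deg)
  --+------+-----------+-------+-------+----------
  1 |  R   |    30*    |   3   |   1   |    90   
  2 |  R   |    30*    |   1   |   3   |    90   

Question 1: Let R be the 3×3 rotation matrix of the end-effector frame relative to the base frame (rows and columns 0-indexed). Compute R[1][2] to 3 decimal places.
End-effector z-axis (col 2 of R) = (0.4330,0.2500,-0.8660)
R[1][2] = 0.2500

0.250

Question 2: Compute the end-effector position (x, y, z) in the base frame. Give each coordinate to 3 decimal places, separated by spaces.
after link 1: o_1 = (0.8660, 0.5000, 3.0000)
after link 2: o_2 = (3.6160, 0.9330, 4.5000)

3.616 0.933 4.500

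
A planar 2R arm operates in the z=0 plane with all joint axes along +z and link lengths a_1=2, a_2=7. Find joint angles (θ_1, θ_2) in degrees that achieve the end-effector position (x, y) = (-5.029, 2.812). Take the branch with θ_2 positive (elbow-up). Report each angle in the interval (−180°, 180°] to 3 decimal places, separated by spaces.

29.986 135.008

cos θ_2 = (33.1982−2²−7²)/(2·2·7) = -0.7072; θ_2 = 135.0082° (elbow-up)
β = atan2(2.8120,-5.0290) = 150.7880°; ψ = atan2(4.9490,-2.9505) = 120.8020°
θ_1 = β − ψ = 29.9860°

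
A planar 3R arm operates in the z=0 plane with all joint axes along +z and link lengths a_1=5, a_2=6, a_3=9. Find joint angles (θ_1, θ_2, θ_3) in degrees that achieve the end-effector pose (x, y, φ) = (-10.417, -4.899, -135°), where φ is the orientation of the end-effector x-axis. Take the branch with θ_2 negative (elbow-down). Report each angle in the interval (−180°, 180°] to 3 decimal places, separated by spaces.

wrist centre = target − a_3·(cos φ, sin φ) = (-4.0530, 1.4650)
cos θ_2 = (18.5732−5²−6²)/(2·5·6) = -0.7071; θ_2 = -135.0005° (elbow-down)
β = atan2(1.4650,-4.0530) = 160.1277°; ψ = atan2(-4.2426,0.7573) = -79.8791°
θ_1 = β − ψ = 240.0068°
θ_3 = φ − θ_1 − θ_2 = 119.9937° (wrapped to (-180°,180°])

-119.993 -135.000 119.994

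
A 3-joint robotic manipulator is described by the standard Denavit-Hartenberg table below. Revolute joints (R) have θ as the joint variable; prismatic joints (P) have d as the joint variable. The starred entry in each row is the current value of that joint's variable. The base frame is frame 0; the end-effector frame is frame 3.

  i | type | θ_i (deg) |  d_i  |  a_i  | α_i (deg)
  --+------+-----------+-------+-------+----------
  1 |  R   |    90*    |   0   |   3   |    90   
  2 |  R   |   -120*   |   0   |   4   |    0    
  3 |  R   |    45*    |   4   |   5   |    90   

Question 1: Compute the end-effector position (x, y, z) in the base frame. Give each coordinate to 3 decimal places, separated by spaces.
after link 1: o_1 = (0.0000, 3.0000, 0.0000)
after link 2: o_2 = (0.0000, 1.0000, -3.4641)
after link 3: o_3 = (4.0000, 2.2941, -8.2937)

4.000 2.294 -8.294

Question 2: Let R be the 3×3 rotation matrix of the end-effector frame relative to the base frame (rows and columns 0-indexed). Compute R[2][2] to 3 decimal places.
End-effector z-axis (col 2 of R) = (0.0000,-0.9659,-0.2588)
R[2][2] = -0.2588

-0.259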